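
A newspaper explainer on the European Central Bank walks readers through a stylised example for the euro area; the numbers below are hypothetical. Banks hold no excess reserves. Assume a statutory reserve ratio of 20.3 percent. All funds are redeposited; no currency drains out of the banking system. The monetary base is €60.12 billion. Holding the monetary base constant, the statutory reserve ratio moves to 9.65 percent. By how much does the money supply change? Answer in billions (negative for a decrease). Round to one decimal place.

Initially m₁ = 1 / (0.203) ≈ 4.9261, so M₁ = 4.9261 × 60.12 ≈ 296.1571 billion.
After the change m₂ = 1 / (0.0965) ≈ 10.3627, so M₂ = 10.3627 × 60.12 ≈ 623.0055 billion.
ΔM = M₂ − M₁ = 623.0055 − 296.1571 = 326.8484 billion.

€326.8 billion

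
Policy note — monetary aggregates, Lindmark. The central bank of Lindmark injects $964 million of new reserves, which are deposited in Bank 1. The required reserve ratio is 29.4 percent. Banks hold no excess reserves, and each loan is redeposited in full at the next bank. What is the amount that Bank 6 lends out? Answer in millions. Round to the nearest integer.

$119 million

Each bank lends a fraction (1 − rr) = 0.7060 of the deposit it receives, so Bank 6 receives 964·0.7060^5 and lends 964·0.7060^6 ≈ 119.3728 million.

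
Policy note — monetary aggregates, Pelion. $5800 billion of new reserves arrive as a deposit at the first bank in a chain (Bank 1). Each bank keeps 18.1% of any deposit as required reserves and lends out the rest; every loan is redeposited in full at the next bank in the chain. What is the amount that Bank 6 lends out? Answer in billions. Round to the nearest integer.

$1750 billion

Each bank lends a fraction (1 − rr) = 0.8190 of the deposit it receives, so Bank 6 receives 5800·0.8190^5 and lends 5800·0.8190^6 ≈ 1750.3762 billion.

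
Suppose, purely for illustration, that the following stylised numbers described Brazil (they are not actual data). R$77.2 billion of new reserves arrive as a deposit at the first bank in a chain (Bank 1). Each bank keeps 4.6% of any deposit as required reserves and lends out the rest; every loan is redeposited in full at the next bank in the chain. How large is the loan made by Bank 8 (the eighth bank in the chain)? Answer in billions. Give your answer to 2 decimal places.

Each bank lends a fraction (1 − rr) = 0.9540 of the deposit it receives, so Bank 8 receives 77.2·0.9540^7 and lends 77.2·0.9540^8 ≈ 52.9669 billion.

R$52.97 billion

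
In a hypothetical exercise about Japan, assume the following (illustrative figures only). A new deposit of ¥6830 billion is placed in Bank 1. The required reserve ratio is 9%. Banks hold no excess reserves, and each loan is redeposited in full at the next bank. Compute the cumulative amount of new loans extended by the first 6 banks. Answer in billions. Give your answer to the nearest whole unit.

¥29842 billion

Bank i lends (1 − rr)^i of the original deposit: Bank 1 lends 6830·0.9100 = 6215.3000, Bank 2 lends 6830·0.9100² = 5655.9230, and so on.
Summing a geometric series: total = 6830·[0.9100·(1 − 0.9100^6) / (1 − 0.9100)] ≈ 29842.4693 billion.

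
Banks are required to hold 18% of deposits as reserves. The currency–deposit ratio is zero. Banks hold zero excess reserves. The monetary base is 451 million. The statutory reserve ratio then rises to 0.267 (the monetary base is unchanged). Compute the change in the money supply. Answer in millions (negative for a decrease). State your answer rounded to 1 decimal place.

Initially m₁ = 1 / (0.18) ≈ 5.55556, so M₁ = 5.55556 × 451 ≈ 2505.5576 million.
After the change m₂ = 1 / (0.267) ≈ 3.74532, so M₂ = 3.74532 × 451 ≈ 1689.1393 million.
ΔM = M₂ − M₁ = 1689.1393 − 2505.5576 = -816.4183 million.

-816.4 million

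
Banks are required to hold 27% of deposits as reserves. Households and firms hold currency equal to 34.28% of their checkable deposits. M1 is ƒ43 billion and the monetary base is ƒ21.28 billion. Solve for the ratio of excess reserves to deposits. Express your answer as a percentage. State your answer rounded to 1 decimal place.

Using m = M/MB = 43/21.28 ≈ 2.020677. Since m = (1 + c)/(c + rr + e), the denominator satisfies c + rr + e = (1 + c)/m = (1 + 0.3428) / 2.020677 ≈ 0.664530.
With c = 0.3428 and rr = 0.27, the ratio of excess reserves to deposits is 0.664530 − 0.3428 − 0.27 = 0.05173.

5.2%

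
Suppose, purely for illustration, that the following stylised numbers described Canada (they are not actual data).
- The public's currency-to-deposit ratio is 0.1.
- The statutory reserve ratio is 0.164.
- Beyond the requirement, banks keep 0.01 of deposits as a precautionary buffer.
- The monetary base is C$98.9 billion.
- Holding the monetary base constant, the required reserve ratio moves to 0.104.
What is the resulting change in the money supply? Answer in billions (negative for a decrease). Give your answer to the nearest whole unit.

Initially m₁ = (1 + 0.1) / (0.164 + 0.01 + 0.1) ≈ 4.0146, so M₁ = 4.0146 × 98.9 ≈ 397.0439 billion.
After the change m₂ = (1 + 0.1) / (0.104 + 0.01 + 0.1) ≈ 5.1402, so M₂ = 5.1402 × 98.9 ≈ 508.3658 billion.
ΔM = M₂ − M₁ = 508.3658 − 397.0439 = 111.3219 billion.

C$111 billion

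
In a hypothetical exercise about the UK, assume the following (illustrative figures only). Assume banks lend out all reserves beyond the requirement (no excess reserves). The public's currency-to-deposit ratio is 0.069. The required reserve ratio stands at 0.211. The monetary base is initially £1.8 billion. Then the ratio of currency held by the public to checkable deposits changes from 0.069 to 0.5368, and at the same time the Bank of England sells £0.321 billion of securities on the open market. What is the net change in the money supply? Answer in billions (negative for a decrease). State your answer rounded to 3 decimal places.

Before: m₁ = (1 + 0.069) / (0.211 + 0.069) ≈ 3.81786, MB₁ = 1.8, so M₁ = 3.81786 × 1.8 ≈ 6.8721 billion.
After: m₂ = (1 + 0.5368) / (0.211 + 0.5368) ≈ 2.05509, MB₂ = 1.8 − 0.321 = 1.479, so M₂ = 2.05509 × 1.479 ≈ 3.0395 billion.
ΔM = M₂ − M₁ = 3.0395 − 6.8721 = -3.8326 billion.

-3.833 billion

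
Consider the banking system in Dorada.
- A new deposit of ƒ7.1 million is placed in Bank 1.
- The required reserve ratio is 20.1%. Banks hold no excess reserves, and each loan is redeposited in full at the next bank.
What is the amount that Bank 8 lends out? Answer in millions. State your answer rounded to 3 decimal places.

ƒ1.179 million

Each bank lends a fraction (1 − rr) = 0.7990 of the deposit it receives, so Bank 8 receives 7.1·0.7990^7 and lends 7.1·0.7990^8 ≈ 1.1793 million.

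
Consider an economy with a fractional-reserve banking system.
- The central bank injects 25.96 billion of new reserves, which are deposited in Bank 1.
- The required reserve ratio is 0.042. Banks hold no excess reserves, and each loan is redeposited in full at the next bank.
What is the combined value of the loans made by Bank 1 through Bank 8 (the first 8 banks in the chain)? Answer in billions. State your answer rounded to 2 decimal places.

172.04 billion

Bank i lends (1 − rr)^i of the original deposit: Bank 1 lends 25.96·0.9580 ≈ 24.8697, Bank 2 lends 25.96·0.9580² ≈ 23.8252, and so on.
Summing a geometric series: total = 25.96·[0.9580·(1 − 0.9580^8) / (1 − 0.9580)] ≈ 172.0427 billion.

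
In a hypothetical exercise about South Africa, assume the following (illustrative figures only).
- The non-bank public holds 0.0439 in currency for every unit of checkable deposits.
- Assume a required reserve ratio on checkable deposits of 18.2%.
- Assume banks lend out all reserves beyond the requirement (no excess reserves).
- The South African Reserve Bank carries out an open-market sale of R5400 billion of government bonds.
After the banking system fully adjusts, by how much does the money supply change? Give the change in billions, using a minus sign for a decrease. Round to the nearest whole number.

-24954 billion

The money multiplier is m = (1 + c) / (rr + c) = (1 + 0.0439) / (0.182 + 0.0439) ≈ 4.62107.
The sale removes 5400 billion of base, so ΔM = m × ΔMB = 4.62107 × (−5400) = -24953.778 billion.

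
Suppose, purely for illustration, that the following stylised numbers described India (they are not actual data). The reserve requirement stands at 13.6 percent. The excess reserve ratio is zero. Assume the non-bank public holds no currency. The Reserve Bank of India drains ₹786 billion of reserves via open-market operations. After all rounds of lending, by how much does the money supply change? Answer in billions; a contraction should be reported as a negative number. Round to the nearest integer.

-5779 billion

The simple money multiplier is m = 1/rr = 1/0.136 ≈ 7.3529.
An open-market sale reduces the monetary base by 786 billion, so ΔM = m × ΔMB = 7.3529 × (−786) = -5779.3794 billion.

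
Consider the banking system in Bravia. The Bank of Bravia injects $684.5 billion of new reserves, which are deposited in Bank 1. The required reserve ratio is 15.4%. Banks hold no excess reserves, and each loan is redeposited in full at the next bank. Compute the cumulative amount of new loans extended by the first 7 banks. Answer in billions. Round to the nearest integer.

$2594 billion

Bank i lends (1 − rr)^i of the original deposit: Bank 1 lends 684.5·0.8460 = 579.0870, Bank 2 lends 684.5·0.8460² ≈ 489.9076, and so on.
Summing a geometric series: total = 684.5·[0.8460·(1 − 0.8460^7) / (1 − 0.8460)] ≈ 2593.9908 billion.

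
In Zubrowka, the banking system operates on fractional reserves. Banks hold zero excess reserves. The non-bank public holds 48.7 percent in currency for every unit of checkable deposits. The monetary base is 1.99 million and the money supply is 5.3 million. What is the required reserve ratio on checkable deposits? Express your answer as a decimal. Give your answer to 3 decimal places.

0.071

Using m = M/MB = 5.3/1.99 ≈ 2.663317. Since m = (1 + c)/(c + rr + e), the denominator satisfies c + rr + e = (1 + c)/m = (1 + 0.487) / 2.663317 ≈ 0.558326.
With c = 0.487 and e = 0, the required reserve ratio on checkable deposits is 0.558326 − 0.487 − 0 = 0.071326.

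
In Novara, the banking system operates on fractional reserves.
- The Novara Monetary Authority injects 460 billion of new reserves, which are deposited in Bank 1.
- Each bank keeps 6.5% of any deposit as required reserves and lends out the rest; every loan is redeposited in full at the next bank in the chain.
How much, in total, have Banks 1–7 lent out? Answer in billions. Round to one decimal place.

2483.2 billion

Bank i lends (1 − rr)^i of the original deposit: Bank 1 lends 460·0.9350 = 430.1000, Bank 2 lends 460·0.9350² = 402.1435, and so on.
Summing a geometric series: total = 460·[0.9350·(1 − 0.9350^7) / (1 − 0.9350)] ≈ 2483.2382 billion.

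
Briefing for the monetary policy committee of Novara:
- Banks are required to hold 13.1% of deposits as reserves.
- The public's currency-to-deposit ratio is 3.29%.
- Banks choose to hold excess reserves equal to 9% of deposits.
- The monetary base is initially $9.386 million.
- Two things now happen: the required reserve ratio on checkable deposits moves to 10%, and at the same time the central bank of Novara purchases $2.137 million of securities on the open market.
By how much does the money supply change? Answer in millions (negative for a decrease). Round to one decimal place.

Before: m₁ = (1 + 0.0329) / (0.131 + 0.09 + 0.0329) ≈ 4.0681, MB₁ = 9.386, so M₁ = 4.0681 × 9.386 ≈ 38.1832 million.
After: m₂ = (1 + 0.0329) / (0.1 + 0.09 + 0.0329) ≈ 4.6339, MB₂ = 9.386 + 2.137 = 11.523, so M₂ = 4.6339 × 11.523 ≈ 53.3964 million.
ΔM = M₂ − M₁ = 53.3964 − 38.1832 = 15.2132 million.

$15.2 million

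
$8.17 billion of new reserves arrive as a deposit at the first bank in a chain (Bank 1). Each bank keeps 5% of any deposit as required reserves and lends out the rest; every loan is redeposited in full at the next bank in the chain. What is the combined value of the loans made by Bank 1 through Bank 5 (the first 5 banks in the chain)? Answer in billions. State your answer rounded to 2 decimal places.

$35.12 billion

Bank i lends (1 − rr)^i of the original deposit: Bank 1 lends 8.17·0.9500 = 7.7615, Bank 2 lends 8.17·0.9500² ≈ 7.3734, and so on.
Summing a geometric series: total = 8.17·[0.9500·(1 − 0.9500^5) / (1 − 0.9500)] ≈ 35.1160 billion.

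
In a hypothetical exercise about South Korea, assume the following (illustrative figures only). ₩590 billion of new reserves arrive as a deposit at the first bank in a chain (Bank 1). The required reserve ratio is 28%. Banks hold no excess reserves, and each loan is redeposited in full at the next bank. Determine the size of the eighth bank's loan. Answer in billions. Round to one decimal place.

Each bank lends a fraction (1 − rr) = 0.7200 of the deposit it receives, so Bank 8 receives 590·0.7200^7 and lends 590·0.7200^8 ≈ 42.6100 billion.

₩42.6 billion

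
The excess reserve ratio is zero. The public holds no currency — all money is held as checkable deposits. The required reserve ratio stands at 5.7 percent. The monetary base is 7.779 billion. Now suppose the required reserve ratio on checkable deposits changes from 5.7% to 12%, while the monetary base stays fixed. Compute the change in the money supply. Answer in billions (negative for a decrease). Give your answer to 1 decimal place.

-71.6 billion

Initially m₁ = 1 / (0.057) ≈ 17.5439, so M₁ = 17.5439 × 7.779 ≈ 136.474 billion.
After the change m₂ = 1 / (0.12) ≈ 8.3333, so M₂ = 8.3333 × 7.779 ≈ 64.8247 billion.
ΔM = M₂ − M₁ = 64.8247 − 136.474 = -71.6493 billion.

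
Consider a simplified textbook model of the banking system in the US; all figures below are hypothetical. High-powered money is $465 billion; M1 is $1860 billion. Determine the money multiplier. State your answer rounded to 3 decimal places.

The money multiplier is m = M / MB = 1860 / 465 = 4.00000.

4.000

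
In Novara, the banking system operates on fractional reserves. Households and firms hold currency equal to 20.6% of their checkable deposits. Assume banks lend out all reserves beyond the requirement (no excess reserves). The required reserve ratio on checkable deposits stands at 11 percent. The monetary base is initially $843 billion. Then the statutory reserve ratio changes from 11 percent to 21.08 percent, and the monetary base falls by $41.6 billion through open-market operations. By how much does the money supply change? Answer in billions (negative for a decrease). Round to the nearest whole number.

Before: m₁ = (1 + 0.206) / (0.11 + 0.206) ≈ 3.8165, MB₁ = 843, so M₁ = 3.8165 × 843 = 3217.3095 billion.
After: m₂ = (1 + 0.206) / (0.2108 + 0.206) ≈ 2.8935, MB₂ = 843 − 41.6 = 801.4, so M₂ = 2.8935 × 801.4 = 2318.8509 billion.
ΔM = M₂ − M₁ = 2318.8509 − 3217.3095 = -898.4586 billion.

-898 billion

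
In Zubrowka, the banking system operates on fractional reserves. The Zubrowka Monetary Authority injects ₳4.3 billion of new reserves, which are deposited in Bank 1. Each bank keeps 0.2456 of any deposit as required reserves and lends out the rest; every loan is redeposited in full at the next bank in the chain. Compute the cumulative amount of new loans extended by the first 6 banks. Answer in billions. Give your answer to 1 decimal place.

Bank i lends (1 − rr)^i of the original deposit: Bank 1 lends 4.3·0.7544 ≈ 3.2439, Bank 2 lends 4.3·0.7544² ≈ 2.4472, and so on.
Summing a geometric series: total = 4.3·[0.7544·(1 − 0.7544^6) / (1 − 0.7544)] ≈ 10.7734 billion.

₳10.8 billion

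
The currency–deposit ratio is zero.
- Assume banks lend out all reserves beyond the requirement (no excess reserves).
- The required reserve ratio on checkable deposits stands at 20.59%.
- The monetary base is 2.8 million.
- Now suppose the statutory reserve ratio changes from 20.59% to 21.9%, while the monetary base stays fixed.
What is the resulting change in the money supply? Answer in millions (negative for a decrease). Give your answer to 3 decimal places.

-0.813 million

Initially m₁ = 1 / (0.2059) ≈ 4.85673, so M₁ = 4.85673 × 2.8 ≈ 13.5988 million.
After the change m₂ = 1 / (0.219) ≈ 4.56621, so M₂ = 4.56621 × 2.8 ≈ 12.7854 million.
ΔM = M₂ − M₁ = 12.7854 − 13.5988 = -0.8134 million.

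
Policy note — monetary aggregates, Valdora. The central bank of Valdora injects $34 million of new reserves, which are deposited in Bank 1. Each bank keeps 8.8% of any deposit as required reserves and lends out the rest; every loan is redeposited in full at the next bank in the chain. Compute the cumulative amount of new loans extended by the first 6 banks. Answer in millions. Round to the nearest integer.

$150 million

Bank i lends (1 − rr)^i of the original deposit: Bank 1 lends 34·0.9120 = 31.0080, Bank 2 lends 34·0.9120² ≈ 28.2793, and so on.
Summing a geometric series: total = 34·[0.9120·(1 − 0.9120^6) / (1 − 0.9120)] ≈ 149.6140 million.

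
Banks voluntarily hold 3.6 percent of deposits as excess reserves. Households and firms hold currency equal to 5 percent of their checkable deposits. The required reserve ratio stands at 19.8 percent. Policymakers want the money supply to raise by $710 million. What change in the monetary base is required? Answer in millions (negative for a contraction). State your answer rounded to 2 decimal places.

$192.04 million

The money multiplier is m = (1 + c) / (rr + e + c) = (1 + 0.05) / (0.198 + 0.036 + 0.05) ≈ 3.697183.
ΔMB = ΔM / m = (+710) / 3.697183 ≈ 192.0381 million.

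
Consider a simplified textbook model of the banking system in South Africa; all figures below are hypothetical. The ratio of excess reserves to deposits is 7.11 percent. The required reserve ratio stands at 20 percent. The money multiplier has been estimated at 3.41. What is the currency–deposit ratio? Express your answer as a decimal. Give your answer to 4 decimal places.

0.0313

Using m = 3.41. From m = (1 + c)/(c + rr + e), rearranging gives 1 + c = m·(c + rr + e), so c·(1 − m) = m·(rr + e) − 1.
Hence c = [m·(rr + e) − 1]/(1 − m) = [3.41 × (0.2 + 0.0711) − 1] / (1 − 3.41) ≈ 0.031348.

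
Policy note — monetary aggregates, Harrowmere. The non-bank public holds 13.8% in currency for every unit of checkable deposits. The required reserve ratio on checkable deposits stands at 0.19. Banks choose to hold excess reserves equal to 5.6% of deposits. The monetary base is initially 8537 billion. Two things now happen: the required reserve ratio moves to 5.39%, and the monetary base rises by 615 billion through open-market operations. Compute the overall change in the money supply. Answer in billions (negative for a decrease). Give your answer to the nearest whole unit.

16713 billion

Before: m₁ = (1 + 0.138) / (0.19 + 0.056 + 0.138) ≈ 2.96354, MB₁ = 8537, so M₁ = 2.96354 × 8537 ≈ 25299.741 billion.
After: m₂ = (1 + 0.138) / (0.0539 + 0.056 + 0.138) ≈ 4.59056, MB₂ = 8537 + 615 = 9152, so M₂ = 4.59056 × 9152 ≈ 42012.8051 billion.
ΔM = M₂ − M₁ = 42012.8051 − 25299.741 = 16713.0641 billion.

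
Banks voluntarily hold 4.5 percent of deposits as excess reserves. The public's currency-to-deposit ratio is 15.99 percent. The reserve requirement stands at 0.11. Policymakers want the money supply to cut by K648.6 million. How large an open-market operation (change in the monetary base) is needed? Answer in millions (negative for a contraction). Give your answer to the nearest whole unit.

The money multiplier is m = (1 + c) / (rr + e + c) = (1 + 0.1599) / (0.11 + 0.045 + 0.1599) ≈ 3.6834.
ΔMB = ΔM / m = (−648.6) / 3.6834 ≈ -176.0873 million.

-176 million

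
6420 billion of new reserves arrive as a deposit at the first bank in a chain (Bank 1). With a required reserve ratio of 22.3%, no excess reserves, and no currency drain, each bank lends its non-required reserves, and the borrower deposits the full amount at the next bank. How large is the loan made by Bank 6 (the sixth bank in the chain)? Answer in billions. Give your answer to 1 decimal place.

1412.7 billion

Each bank lends a fraction (1 − rr) = 0.7770 of the deposit it receives, so Bank 6 receives 6420·0.7770^5 and lends 6420·0.7770^6 ≈ 1412.7364 billion.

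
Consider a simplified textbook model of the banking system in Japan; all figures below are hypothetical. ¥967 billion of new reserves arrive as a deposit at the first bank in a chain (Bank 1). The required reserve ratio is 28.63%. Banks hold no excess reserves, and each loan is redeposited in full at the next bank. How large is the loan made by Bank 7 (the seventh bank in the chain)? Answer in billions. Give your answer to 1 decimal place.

Each bank lends a fraction (1 − rr) = 0.7137 of the deposit it receives, so Bank 7 receives 967·0.7137^6 and lends 967·0.7137^7 ≈ 91.2087 billion.

¥91.2 billion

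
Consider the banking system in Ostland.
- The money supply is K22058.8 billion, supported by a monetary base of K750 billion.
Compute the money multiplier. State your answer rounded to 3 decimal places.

The money multiplier is m = M / MB = 22058.8 / 750 ≈ 29.41173.

29.412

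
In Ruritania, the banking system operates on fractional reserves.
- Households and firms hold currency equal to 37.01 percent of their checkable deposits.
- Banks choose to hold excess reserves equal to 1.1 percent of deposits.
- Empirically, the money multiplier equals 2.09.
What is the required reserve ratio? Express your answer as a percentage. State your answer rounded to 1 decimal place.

Using m = 2.09. Since m = (1 + c)/(c + rr + e), the denominator satisfies c + rr + e = (1 + c)/m = (1 + 0.3701) / 2.09 ≈ 0.655550.
With c = 0.3701 and e = 0.011, the required reserve ratio is 0.655550 − 0.3701 − 0.011 = 0.27445.

27.4%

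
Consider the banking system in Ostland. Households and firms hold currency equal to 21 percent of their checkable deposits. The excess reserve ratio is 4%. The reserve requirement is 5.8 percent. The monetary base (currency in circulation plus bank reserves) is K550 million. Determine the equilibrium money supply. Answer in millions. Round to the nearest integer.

The money multiplier is m = (1 + c) / (rr + e + c) = (1 + 0.21) / (0.058 + 0.04 + 0.21) ≈ 3.9286.
So M = m × MB = 3.9286 × 550 = 2160.73 million.

K2161 million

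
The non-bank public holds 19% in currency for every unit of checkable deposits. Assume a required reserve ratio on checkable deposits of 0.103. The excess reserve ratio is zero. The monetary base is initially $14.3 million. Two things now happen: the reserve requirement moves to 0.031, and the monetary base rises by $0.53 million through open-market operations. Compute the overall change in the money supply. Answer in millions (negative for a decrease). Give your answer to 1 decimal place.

$21.8 million

Before: m₁ = (1 + 0.19) / (0.103 + 0.19) ≈ 4.0614, MB₁ = 14.3, so M₁ = 4.0614 × 14.3 ≈ 58.078 million.
After: m₂ = (1 + 0.19) / (0.031 + 0.19) ≈ 5.3846, MB₂ = 14.3 + 0.53 = 14.83, so M₂ = 5.3846 × 14.83 ≈ 79.8536 million.
ΔM = M₂ − M₁ = 79.8536 − 58.078 = 21.7756 million.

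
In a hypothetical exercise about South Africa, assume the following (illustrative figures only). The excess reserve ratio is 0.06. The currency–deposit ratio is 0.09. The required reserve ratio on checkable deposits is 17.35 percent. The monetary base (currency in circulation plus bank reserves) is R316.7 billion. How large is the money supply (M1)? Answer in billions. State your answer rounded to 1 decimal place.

The money multiplier is m = (1 + c) / (rr + e + c) = (1 + 0.09) / (0.1735 + 0.06 + 0.09) ≈ 3.36940.
So M = m × MB = 3.36940 × 316.7 ≈ 1067.089 billion.

R1067.1 billion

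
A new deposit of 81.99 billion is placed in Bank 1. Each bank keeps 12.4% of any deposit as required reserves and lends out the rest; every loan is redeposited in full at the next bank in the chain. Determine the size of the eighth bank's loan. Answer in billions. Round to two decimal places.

Each bank lends a fraction (1 − rr) = 0.8760 of the deposit it receives, so Bank 8 receives 81.99·0.8760^7 and lends 81.99·0.8760^8 ≈ 28.4311 billion.

28.43 billion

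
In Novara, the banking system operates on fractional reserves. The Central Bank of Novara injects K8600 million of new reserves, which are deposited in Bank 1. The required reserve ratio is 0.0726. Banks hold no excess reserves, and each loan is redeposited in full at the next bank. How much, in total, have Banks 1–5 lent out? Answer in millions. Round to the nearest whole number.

K34493 million

Bank i lends (1 − rr)^i of the original deposit: Bank 1 lends 8600·0.9274 = 7975.6400, Bank 2 lends 8600·0.9274² ≈ 7396.6085, and so on.
Summing a geometric series: total = 8600·[0.9274·(1 − 0.9274^5) / (1 − 0.9274)] ≈ 34493.2241 million.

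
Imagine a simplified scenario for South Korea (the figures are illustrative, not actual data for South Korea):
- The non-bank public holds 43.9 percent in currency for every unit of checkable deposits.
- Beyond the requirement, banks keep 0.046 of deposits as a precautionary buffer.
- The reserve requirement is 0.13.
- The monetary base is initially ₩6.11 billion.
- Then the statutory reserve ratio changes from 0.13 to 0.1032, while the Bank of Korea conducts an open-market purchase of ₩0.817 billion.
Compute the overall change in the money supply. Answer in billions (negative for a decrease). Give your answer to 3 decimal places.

₩2.650 billion

Before: m₁ = (1 + 0.439) / (0.13 + 0.046 + 0.439) ≈ 2.33984, MB₁ = 6.11, so M₁ = 2.33984 × 6.11 ≈ 14.2964 billion.
After: m₂ = (1 + 0.439) / (0.1032 + 0.046 + 0.439) ≈ 2.44645, MB₂ = 6.11 + 0.817 = 6.927, so M₂ = 2.44645 × 6.927 ≈ 16.9466 billion.
ΔM = M₂ − M₁ = 16.9466 − 14.2964 = 2.6502 billion.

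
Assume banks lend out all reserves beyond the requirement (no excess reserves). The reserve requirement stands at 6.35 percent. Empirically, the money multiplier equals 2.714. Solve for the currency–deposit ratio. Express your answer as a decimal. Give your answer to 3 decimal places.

Using m = 2.714. From m = (1 + c)/(c + rr + e), rearranging gives 1 + c = m·(c + rr + e), so c·(1 − m) = m·(rr + e) − 1.
Hence c = [m·(rr + e) − 1]/(1 − m) = [2.714 × (0.0635 + 0) − 1] / (1 − 2.714) ≈ 0.482883.

0.483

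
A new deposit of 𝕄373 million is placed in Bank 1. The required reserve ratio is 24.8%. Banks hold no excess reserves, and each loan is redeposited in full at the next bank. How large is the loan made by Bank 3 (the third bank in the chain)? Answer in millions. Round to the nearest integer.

𝕄159 million

Each bank lends a fraction (1 − rr) = 0.7520 of the deposit it receives, so Bank 3 receives 373·0.7520^2 and lends 373·0.7520^3 ≈ 158.6216 million.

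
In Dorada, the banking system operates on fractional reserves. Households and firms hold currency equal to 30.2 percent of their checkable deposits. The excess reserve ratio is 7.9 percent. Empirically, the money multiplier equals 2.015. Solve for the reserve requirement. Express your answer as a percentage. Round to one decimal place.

26.5%

Using m = 2.015. Since m = (1 + c)/(c + rr + e), the denominator satisfies c + rr + e = (1 + c)/m = (1 + 0.302) / 2.015 ≈ 0.646154.
With c = 0.302 and e = 0.079, the reserve requirement is 0.646154 − 0.302 − 0.079 = 0.265154.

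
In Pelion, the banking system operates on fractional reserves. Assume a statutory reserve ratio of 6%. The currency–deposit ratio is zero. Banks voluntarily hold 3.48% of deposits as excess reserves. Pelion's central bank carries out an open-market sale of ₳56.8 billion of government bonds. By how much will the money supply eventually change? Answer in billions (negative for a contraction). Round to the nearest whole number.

-599 billion

The money multiplier is m = 1 / (rr + e) = 1 / (0.06 + 0.0348) ≈ 10.5485.
The sale removes 56.8 billion of base, so ΔM = m × ΔMB = 10.5485 × (−56.8) = -599.1548 billion.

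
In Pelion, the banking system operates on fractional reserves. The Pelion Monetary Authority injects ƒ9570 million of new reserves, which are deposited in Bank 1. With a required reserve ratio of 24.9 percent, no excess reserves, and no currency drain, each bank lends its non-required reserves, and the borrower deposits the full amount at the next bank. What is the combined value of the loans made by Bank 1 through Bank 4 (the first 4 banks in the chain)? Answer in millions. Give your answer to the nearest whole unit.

ƒ19682 million

Bank i lends (1 − rr)^i of the original deposit: Bank 1 lends 9570·0.7510 = 7187.0700, Bank 2 lends 9570·0.7510² ≈ 5397.4896, and so on.
Summing a geometric series: total = 9570·[0.7510·(1 − 0.7510^4) / (1 − 0.7510)] ≈ 19682.2638 million.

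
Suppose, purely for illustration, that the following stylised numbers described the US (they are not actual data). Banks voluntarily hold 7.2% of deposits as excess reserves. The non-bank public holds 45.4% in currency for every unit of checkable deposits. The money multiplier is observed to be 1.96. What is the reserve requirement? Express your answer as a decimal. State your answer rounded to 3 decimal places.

Using m = 1.96. Since m = (1 + c)/(c + rr + e), the denominator satisfies c + rr + e = (1 + c)/m = (1 + 0.454) / 1.96 ≈ 0.741837.
With c = 0.454 and e = 0.072, the reserve requirement is 0.741837 − 0.454 − 0.072 = 0.215837.

0.216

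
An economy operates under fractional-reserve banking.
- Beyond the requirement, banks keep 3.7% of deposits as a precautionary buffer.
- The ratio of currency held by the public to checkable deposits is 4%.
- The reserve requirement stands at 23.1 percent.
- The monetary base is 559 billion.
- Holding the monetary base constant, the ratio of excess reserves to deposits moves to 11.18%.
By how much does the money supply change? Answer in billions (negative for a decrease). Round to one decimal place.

Initially m₁ = (1 + 0.04) / (0.231 + 0.037 + 0.04) ≈ 3.37662, so M₁ = 3.37662 × 559 ≈ 1887.5306 billion.
After the change m₂ = (1 + 0.04) / (0.231 + 0.1118 + 0.04) ≈ 2.71682, so M₂ = 2.71682 × 559 ≈ 1518.7024 billion.
ΔM = M₂ − M₁ = 1518.7024 − 1887.5306 = -368.8282 billion.

-368.8 billion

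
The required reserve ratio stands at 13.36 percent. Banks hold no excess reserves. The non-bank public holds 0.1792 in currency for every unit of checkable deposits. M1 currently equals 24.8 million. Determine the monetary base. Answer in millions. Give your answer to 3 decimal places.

6.579 million

The money multiplier is m = (1 + c) / (rr + c) = (1 + 0.1792) / (0.1336 + 0.1792) ≈ 3.769821.
MB = M / m = 24.8 / 3.769821 ≈ 6.5786 million.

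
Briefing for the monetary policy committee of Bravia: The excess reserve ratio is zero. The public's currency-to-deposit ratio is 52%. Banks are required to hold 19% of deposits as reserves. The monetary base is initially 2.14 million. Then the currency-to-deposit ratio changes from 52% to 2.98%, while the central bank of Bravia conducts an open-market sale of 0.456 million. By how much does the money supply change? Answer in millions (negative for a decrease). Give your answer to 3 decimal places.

Before: m₁ = (1 + 0.52) / (0.19 + 0.52) ≈ 2.14085, MB₁ = 2.14, so M₁ = 2.14085 × 2.14 ≈ 4.5814 million.
After: m₂ = (1 + 0.0298) / (0.19 + 0.0298) ≈ 4.68517, MB₂ = 2.14 − 0.456 = 1.684, so M₂ = 4.68517 × 1.684 ≈ 7.8898 million.
ΔM = M₂ − M₁ = 7.8898 − 4.5814 = 3.3084 million.

3.308 million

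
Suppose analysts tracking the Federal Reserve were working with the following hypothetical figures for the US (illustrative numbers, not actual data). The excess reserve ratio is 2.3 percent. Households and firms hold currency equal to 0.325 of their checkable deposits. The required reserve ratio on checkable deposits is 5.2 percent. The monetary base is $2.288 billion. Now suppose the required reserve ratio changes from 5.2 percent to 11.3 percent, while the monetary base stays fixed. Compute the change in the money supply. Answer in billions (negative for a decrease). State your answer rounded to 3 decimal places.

Initially m₁ = (1 + 0.325) / (0.052 + 0.023 + 0.325) = 3.31250, so M₁ = 3.31250 × 2.288 = 7.579 billion.
After the change m₂ = (1 + 0.325) / (0.113 + 0.023 + 0.325) ≈ 2.87419, so M₂ = 2.87419 × 2.288 ≈ 6.5761 billion.
ΔM = M₂ − M₁ = 6.5761 − 7.579 = -1.0029 billion.

-1.003 billion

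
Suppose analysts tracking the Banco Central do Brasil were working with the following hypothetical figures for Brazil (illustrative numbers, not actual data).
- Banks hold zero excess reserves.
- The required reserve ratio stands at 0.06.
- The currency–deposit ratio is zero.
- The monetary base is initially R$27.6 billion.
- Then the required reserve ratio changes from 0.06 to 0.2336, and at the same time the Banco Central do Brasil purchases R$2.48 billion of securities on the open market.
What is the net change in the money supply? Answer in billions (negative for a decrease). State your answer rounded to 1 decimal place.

-331.2 billion

Before: m₁ = 1 / (0.06) ≈ 16.6667, MB₁ = 27.6, so M₁ = 16.6667 × 27.6 ≈ 460.0009 billion.
After: m₂ = 1 / (0.2336) ≈ 4.2808, MB₂ = 27.6 + 2.48 = 30.08, so M₂ = 4.2808 × 30.08 ≈ 128.7665 billion.
ΔM = M₂ − M₁ = 128.7665 − 460.0009 = -331.2344 billion.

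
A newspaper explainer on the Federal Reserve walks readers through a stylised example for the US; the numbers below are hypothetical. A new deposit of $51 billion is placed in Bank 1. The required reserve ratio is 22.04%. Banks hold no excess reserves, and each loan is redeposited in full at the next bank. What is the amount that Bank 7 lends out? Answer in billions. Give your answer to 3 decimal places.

Each bank lends a fraction (1 − rr) = 0.7796 of the deposit it receives, so Bank 7 receives 51·0.7796^6 and lends 51·0.7796^7 ≈ 8.9263 billion.

$8.926 billion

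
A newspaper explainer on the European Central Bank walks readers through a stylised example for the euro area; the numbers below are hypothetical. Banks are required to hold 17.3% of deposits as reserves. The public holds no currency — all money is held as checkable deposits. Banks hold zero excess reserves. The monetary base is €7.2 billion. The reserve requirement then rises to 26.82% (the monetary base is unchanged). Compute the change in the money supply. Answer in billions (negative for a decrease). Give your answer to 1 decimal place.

-14.8 billion

Initially m₁ = 1 / (0.173) ≈ 5.7803, so M₁ = 5.7803 × 7.2 ≈ 41.6182 billion.
After the change m₂ = 1 / (0.2682) ≈ 3.7286, so M₂ = 3.7286 × 7.2 ≈ 26.8459 billion.
ΔM = M₂ − M₁ = 26.8459 − 41.6182 = -14.7723 billion.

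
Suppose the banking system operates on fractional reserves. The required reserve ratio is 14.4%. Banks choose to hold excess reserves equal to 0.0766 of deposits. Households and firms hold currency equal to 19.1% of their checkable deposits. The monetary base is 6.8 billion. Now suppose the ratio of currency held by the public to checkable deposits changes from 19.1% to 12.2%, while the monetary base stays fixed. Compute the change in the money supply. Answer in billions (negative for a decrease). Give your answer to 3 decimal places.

2.593 billion

Initially m₁ = (1 + 0.191) / (0.144 + 0.0766 + 0.191) ≈ 2.89359, so M₁ = 2.89359 × 6.8 ≈ 19.6764 billion.
After the change m₂ = (1 + 0.122) / (0.144 + 0.0766 + 0.122) ≈ 3.27496, so M₂ = 3.27496 × 6.8 ≈ 22.2697 billion.
ΔM = M₂ − M₁ = 22.2697 − 19.6764 = 2.5933 billion.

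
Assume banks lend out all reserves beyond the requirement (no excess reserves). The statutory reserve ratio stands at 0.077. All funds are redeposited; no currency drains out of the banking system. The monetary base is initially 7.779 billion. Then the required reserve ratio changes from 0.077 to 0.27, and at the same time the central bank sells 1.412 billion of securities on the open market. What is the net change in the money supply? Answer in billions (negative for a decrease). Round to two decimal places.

-77.44 billion

Before: m₁ = 1 / (0.077) ≈ 12.9870, MB₁ = 7.779, so M₁ = 12.9870 × 7.779 ≈ 101.0259 billion.
After: m₂ = 1 / (0.27) ≈ 3.7037, MB₂ = 7.779 − 1.412 = 6.367, so M₂ = 3.7037 × 6.367 ≈ 23.5815 billion.
ΔM = M₂ − M₁ = 23.5815 − 101.0259 = -77.4444 billion.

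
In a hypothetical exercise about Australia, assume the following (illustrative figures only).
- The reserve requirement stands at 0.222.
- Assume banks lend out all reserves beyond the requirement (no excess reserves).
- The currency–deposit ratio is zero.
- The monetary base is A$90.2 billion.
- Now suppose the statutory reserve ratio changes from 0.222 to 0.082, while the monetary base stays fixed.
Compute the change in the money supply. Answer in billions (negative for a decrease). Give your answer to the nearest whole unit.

Initially m₁ = 1 / (0.222) ≈ 4.5045, so M₁ = 4.5045 × 90.2 = 406.3059 billion.
After the change m₂ = 1 / (0.082) ≈ 12.1951, so M₂ = 12.1951 × 90.2 ≈ 1099.998 billion.
ΔM = M₂ − M₁ = 1099.998 − 406.3059 = 693.6921 billion.

A$694 billion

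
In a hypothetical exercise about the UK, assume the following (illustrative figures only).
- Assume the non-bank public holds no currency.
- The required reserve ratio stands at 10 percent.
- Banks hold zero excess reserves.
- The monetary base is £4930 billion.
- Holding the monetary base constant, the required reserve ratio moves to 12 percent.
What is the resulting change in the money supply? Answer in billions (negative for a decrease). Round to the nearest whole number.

Initially m₁ = 1 / (0.1) = 10, so M₁ = 10 × 4930 = 49300 billion.
After the change m₂ = 1 / (0.12) ≈ 8.33333, so M₂ = 8.33333 × 4930 = 41083.3169 billion.
ΔM = M₂ − M₁ = 41083.3169 − 49300 = -8216.6831 billion.

-8217 billion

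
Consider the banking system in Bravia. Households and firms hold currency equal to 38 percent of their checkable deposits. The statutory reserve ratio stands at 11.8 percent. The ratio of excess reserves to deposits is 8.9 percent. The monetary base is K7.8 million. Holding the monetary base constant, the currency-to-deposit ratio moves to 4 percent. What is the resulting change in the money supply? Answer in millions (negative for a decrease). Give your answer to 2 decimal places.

K14.50 million

Initially m₁ = (1 + 0.38) / (0.118 + 0.089 + 0.38) ≈ 2.3509, so M₁ = 2.3509 × 7.8 ≈ 18.337 million.
After the change m₂ = (1 + 0.04) / (0.118 + 0.089 + 0.04) ≈ 4.2105, so M₂ = 4.2105 × 7.8 = 32.8419 million.
ΔM = M₂ − M₁ = 32.8419 − 18.337 = 14.5049 million.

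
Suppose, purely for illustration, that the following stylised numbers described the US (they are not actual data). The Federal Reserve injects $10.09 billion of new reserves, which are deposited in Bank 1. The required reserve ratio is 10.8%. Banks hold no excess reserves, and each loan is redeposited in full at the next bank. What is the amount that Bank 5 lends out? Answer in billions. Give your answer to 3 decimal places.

$5.698 billion

Each bank lends a fraction (1 − rr) = 0.8920 of the deposit it receives, so Bank 5 receives 10.09·0.8920^4 and lends 10.09·0.8920^5 ≈ 5.6979 billion.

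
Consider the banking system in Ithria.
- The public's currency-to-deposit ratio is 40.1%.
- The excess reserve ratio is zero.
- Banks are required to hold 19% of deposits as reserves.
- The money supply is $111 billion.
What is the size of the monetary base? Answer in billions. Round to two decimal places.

The money multiplier is m = (1 + c) / (rr + c) = (1 + 0.401) / (0.19 + 0.401) ≈ 2.370558.
MB = M / m = 111 / 2.370558 ≈ 46.8244 billion.

$46.82 billion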